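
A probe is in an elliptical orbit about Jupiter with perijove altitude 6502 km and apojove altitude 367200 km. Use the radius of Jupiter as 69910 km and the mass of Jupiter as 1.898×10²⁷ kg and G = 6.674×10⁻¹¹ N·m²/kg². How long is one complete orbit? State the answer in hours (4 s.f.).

μ = GM = 6.674×10⁻¹¹ × 1.898×10²⁷ = 1.267×10¹⁷ m³/s².
r_p = 69910 + 6502 = 76412 km = 7.6412×10⁷ m.
r_a = 69910 + 367200 = 437110 km = 4.3711×10⁸ m.
Semi-major axis a = (r_p + r_a)/2 = (76412 + 4.3711×10⁵)/2 = 2.5676×10⁵ km = 2.568×10⁸ m.
By Kepler's third law T = 2π√(a³/μ) = 2π × 1.156×10⁴ = 7.263×10⁴ s.
= 20.18 hours.

T ≈ 20.18 hours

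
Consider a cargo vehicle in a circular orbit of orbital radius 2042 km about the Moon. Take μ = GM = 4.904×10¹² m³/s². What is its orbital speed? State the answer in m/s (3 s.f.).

v ≈ 1550 m/s

r = 2042 km = 2.042×10⁶ m.
For a circular orbit v = √(μ/r) = √(4.904×10¹² / 2.042×10⁶) = √(2.402×10⁶) = 1550 m/s.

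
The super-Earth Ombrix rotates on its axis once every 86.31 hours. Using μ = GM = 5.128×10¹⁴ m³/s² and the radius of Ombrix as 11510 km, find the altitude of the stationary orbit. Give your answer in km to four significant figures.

T = 86.31 hours = 3.107×10⁵ s.
A synchronous orbit has period T, so by Kepler's third law a = (μT²/4π²)^(1/3).
μT²/4π² = 5.128×10¹⁴ × (3.107×10⁵)² / 39.48 = 1.254×10²⁴ m³.
a = 1.078×10⁸ m = 1.0784×10⁵ km.
Altitude h = a − R = 1.0784×10⁵ − 11510 = 96328 km.

h_sync ≈ 96330 km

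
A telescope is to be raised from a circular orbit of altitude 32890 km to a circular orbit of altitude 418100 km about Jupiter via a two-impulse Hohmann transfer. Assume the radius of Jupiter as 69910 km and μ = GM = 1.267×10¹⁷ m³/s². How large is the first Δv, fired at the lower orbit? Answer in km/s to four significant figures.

r₁ = 69910 + 32890 = 102800 km = 1.0280×10⁸ m.
r₂ = 69910 + 418100 = 488010 km = 4.8801×10⁸ m.
Transfer ellipse a_t = (r₁ + r₂)/2 = 2.954×10⁸ m.
At r₁: circular v_c1 = √(μ/r₁) = 35110 m/s; transfer-perijove v_p = √[μ(2/r₁ − 1/a_t)] = 45120 m/s.
Δv₁ = v_p − v_c1 = 10020 m/s.
= 10.02 km/s.

Δv ≈ 10.02 km/s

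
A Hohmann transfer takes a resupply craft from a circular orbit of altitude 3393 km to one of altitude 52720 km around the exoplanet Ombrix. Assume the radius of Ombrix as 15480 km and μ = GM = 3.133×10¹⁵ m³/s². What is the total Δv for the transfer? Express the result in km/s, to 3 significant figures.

r₁ = 15480 + 3393 = 18873 km = 1.8873×10⁷ m.
r₂ = 15480 + 52720 = 68200 km = 6.8200×10⁷ m.
Transfer ellipse a_t = (r₁ + r₂)/2 = 4.354×10⁷ m.
At r₁: circular v_c1 = √(μ/r₁) = 12880 m/s; transfer-periapsis v_p = √[μ(2/r₁ − 1/a_t)] = 16130 m/s.
Δv₁ = v_p − v_c1 = 3242 m/s.
At r₂: circular v_c2 = √(μ/r₂) = 6778 m/s; transfer-apoapsis v_a = √[μ(2/r₂ − 1/a_t)] = 4463 m/s.
Δv₂ = v_c2 − v_a = 2315 m/s.
Total Δv = Δv₁ + Δv₂ = 5557 m/s = 5.557 km/s.

Δv_total ≈ 5.56 km/s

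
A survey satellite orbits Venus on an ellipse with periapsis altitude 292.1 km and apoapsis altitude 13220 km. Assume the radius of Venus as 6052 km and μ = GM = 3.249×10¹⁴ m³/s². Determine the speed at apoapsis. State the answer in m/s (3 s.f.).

v ≈ 2890 m/s

r_p = 6052 + 292.1 = 6344.1 km = 6.3441×10⁶ m.
r_a = 6052 + 13220 = 19272 km = 1.9272×10⁷ m.
Semi-major axis a = (r_p + r_a)/2 = 12808 km = 1.281×10⁷ m.
Vis-viva: v² = μ(2/r − 1/a) = 3.249×10¹⁴ × (1.038×10⁻⁷ − 7.808×10⁻⁸) = 8.350×10⁶ m²/s².
v = 2890 m/s.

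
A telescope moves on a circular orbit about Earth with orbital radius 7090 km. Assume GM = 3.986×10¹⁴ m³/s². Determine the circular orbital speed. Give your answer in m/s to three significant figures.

v ≈ 7500 m/s

r = 7090 km = 7.090×10⁶ m.
For a circular orbit v = √(μ/r) = √(3.986×10¹⁴ / 7.090×10⁶) = √(5.622×10⁷) = 7498 m/s.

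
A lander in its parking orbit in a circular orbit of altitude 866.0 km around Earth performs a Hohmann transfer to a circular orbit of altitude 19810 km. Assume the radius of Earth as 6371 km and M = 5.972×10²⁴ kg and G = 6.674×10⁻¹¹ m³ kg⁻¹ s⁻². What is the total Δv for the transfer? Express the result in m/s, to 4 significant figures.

μ = GM = 6.674×10⁻¹¹ × 5.972×10²⁴ = 3.986×10¹⁴ m³/s².
r₁ = 6371 + 866.0 = 7237.0 km = 7.2370×10⁶ m.
r₂ = 6371 + 19810 = 26181 km = 2.6181×10⁷ m.
Transfer ellipse a_t = (r₁ + r₂)/2 = 1.671×10⁷ m.
At r₁: circular v_c1 = √(μ/r₁) = 7421 m/s; transfer-perigee v_p = √[μ(2/r₁ − 1/a_t)] = 9289 m/s.
Δv₁ = v_p − v_c1 = 1868 m/s.
At r₂: circular v_c2 = √(μ/r₂) = 3902 m/s; transfer-apogee v_a = √[μ(2/r₂ − 1/a_t)] = 2568 m/s.
Δv₂ = v_c2 − v_a = 1334 m/s.
Total Δv = Δv₁ + Δv₂ = 3202 m/s.

Δv_total ≈ 3202 m/s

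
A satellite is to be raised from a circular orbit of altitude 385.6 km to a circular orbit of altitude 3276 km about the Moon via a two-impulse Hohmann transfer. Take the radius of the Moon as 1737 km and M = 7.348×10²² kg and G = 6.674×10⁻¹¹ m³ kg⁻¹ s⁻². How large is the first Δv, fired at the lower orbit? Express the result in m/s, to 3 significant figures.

μ = GM = 6.674×10⁻¹¹ × 7.348×10²² = 4.904×10¹² m³/s².
r₁ = 1737 + 385.6 = 2122.6 km = 2.1226×10⁶ m.
r₂ = 1737 + 3276 = 5013.0 km = 5.0130×10⁶ m.
Transfer ellipse a_t = (r₁ + r₂)/2 = 3.568×10⁶ m.
At r₁: circular v_c1 = √(μ/r₁) = 1520 m/s; transfer-perilune v_p = √[μ(2/r₁ − 1/a_t)] = 1802 m/s.
Δv₁ = v_p − v_c1 = 281.7 m/s.

Δv ≈ 282 m/s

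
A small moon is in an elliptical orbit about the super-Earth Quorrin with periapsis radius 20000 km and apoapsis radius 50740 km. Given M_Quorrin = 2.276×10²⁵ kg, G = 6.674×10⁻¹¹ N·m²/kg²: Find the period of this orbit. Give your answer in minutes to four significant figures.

μ = GM = 6.674×10⁻¹¹ × 2.276×10²⁵ = 1.519×10¹⁵ m³/s².
Semi-major axis a = (r_p + r_a)/2 = (20000 + 50740)/2 = 35370 km = 3.537×10⁷ m.
By Kepler's third law T = 2π√(a³/μ) = 2π × 5.397×10³ = 3.391×10⁴ s.
= 565.2 minutes.

T ≈ 565.2 minutes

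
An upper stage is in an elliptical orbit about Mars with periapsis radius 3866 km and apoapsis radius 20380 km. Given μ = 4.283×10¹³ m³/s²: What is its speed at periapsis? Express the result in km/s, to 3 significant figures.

Semi-major axis a = (r_p + r_a)/2 = 12123 km = 1.212×10⁷ m.
Vis-viva: v² = μ(2/r − 1/a) = 4.283×10¹³ × (5.173×10⁻⁷ − 8.249×10⁻⁸) = 1.862×10⁷ m²/s².
v = 4316 m/s = 4.316 km/s.

v ≈ 4.32 km/s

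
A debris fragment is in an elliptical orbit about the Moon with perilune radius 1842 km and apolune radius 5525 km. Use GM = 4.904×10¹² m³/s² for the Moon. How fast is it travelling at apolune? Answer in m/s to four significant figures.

Semi-major axis a = (r_p + r_a)/2 = 3683.5 km = 3.684×10⁶ m.
Vis-viva: v² = μ(2/r − 1/a) = 4.904×10¹² × (3.620×10⁻⁷ − 2.715×10⁻⁷) = 4.439×10⁵ m²/s².
v = 666.2 m/s.

v ≈ 666.2 m/s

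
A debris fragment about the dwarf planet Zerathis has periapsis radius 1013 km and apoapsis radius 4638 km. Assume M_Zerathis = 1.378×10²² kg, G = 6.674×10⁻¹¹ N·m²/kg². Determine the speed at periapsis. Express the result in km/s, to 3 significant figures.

v ≈ 1.22 km/s

μ = GM = 6.674×10⁻¹¹ × 1.378×10²² = 9.197×10¹¹ m³/s².
Semi-major axis a = (r_p + r_a)/2 = 2825.5 km = 2.826×10⁶ m.
Vis-viva: v² = μ(2/r − 1/a) = 9.197×10¹¹ × (1.974×10⁻⁶ − 3.539×10⁻⁷) = 1.490×10⁶ m²/s².
v = 1221 m/s = 1.221 km/s.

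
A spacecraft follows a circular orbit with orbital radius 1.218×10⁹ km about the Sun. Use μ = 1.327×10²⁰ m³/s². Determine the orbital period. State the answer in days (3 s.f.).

T ≈ 8490 days

r = 1.218×10⁹ km = 1.218×10¹² m.
Kepler's third law: T = 2π√(r³/μ) = 2π√((1.218×10¹²)³ / 1.327×10²⁰).
r³/μ = 1.362×10¹⁶ s², so T = 2π × 1.167×10⁸ = 7.332×10⁸ s.
Converting: 7.332×10⁸ s ÷ 86400 = 8486 days.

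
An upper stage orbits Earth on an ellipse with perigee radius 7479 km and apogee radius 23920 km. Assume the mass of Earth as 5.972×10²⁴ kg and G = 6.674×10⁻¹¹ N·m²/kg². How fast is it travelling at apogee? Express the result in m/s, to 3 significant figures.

v ≈ 2820 m/s

μ = GM = 6.674×10⁻¹¹ × 5.972×10²⁴ = 3.986×10¹⁴ m³/s².
Semi-major axis a = (r_p + r_a)/2 = 15700 km = 1.570×10⁷ m.
Vis-viva: v² = μ(2/r − 1/a) = 3.986×10¹⁴ × (8.361×10⁻⁸ − 6.370×10⁻⁸) = 7.938×10⁶ m²/s².
v = 2817 m/s.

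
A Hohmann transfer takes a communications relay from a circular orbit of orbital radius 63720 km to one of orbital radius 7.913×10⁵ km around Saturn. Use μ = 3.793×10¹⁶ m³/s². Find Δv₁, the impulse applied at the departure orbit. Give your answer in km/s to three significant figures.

r₁ = 63720 km = 6.372×10⁷ m.
r₂ = 7.913×10⁵ km = 7.913×10⁸ m.
Transfer ellipse a_t = (r₁ + r₂)/2 = 4.275×10⁸ m.
At r₁: circular v_c1 = √(μ/r₁) = 24400 m/s; transfer-perikrone v_p = √[μ(2/r₁ − 1/a_t)] = 33190 m/s.
Δv₁ = v_p − v_c1 = 8795 m/s.
= 8.795 km/s.

Δv ≈ 8.80 km/s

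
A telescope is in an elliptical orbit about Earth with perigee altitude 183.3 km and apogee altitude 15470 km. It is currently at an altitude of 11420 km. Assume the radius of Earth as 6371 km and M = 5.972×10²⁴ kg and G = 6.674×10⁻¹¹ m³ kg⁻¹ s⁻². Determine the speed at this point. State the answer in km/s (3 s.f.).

μ = GM = 6.674×10⁻¹¹ × 5.972×10²⁴ = 3.986×10¹⁴ m³/s².
r_p = 6371 + 183.3 = 6554.3 km = 6.5543×10⁶ m.
r_a = 6371 + 15470 = 21841 km = 2.1841×10⁷ m.
r = 6371 + 11420 = 17791 km = 1.779×10⁷ m.
Semi-major axis a = (r_p + r_a)/2 = 14198 km = 1.420×10⁷ m.
Vis-viva: v² = μ(2/r − 1/a) = 3.986×10¹⁴ × (1.124×10⁻⁷ − 7.043×10⁻⁸) = 1.673×10⁷ m²/s².
v = 4091 m/s = 4.091 km/s.

v ≈ 4.09 km/s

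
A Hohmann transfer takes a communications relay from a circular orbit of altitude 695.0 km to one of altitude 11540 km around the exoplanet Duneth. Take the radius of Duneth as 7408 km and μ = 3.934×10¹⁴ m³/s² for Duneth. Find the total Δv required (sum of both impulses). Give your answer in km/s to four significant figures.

r₁ = 7408 + 695.0 = 8103.0 km = 8.1030×10⁶ m.
r₂ = 7408 + 11540 = 18948 km = 1.8948×10⁷ m.
Transfer ellipse a_t = (r₁ + r₂)/2 = 1.353×10⁷ m.
At r₁: circular v_c1 = √(μ/r₁) = 6968 m/s; transfer-periapsis v_p = √[μ(2/r₁ − 1/a_t)] = 8247 m/s.
Δv₁ = v_p − v_c1 = 1279 m/s.
At r₂: circular v_c2 = √(μ/r₂) = 4557 m/s; transfer-apoapsis v_a = √[μ(2/r₂ − 1/a_t)] = 3527 m/s.
Δv₂ = v_c2 − v_a = 1030 m/s.
Total Δv = Δv₁ + Δv₂ = 2309 m/s = 2.309 km/s.

Δv_total ≈ 2.309 km/s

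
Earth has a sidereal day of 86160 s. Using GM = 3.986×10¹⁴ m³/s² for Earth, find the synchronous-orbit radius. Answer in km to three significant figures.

r_sync ≈ 42200 km

A synchronous orbit has period T, so by Kepler's third law a = (μT²/4π²)^(1/3).
μT²/4π² = 3.986×10¹⁴ × (8.616×10⁴)² / 39.48 = 7.495×10²² m³.
a = 4.216×10⁷ m = 42163 km.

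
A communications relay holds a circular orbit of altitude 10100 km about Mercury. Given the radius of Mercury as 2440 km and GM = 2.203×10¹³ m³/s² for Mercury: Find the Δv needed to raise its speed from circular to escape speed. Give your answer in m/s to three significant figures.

r = 2440 + 10100 = 12540 km = 1.2540×10⁷ m.
Circular speed v_c = √(μ/r) = 1325 m/s.
Escape speed v_esc = √(2μ/r) = √2 × v_c = 1874 m/s.
Δv = v_esc − v_c = 549.0 m/s.

Δv ≈ 549 m/s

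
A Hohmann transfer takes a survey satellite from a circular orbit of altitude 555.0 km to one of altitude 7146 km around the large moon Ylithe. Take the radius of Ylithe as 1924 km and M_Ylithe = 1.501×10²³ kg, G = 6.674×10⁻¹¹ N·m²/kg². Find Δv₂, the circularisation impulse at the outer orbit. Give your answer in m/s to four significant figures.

Δv ≈ 362.4 m/s

μ = GM = 6.674×10⁻¹¹ × 1.501×10²³ = 1.002×10¹³ m³/s².
r₁ = 1924 + 555.0 = 2479.0 km = 2.4790×10⁶ m.
r₂ = 1924 + 7146 = 9070.0 km = 9.0700×10⁶ m.
Transfer ellipse a_t = (r₁ + r₂)/2 = 5.774×10⁶ m.
At r₁: circular v_c1 = √(μ/r₁) = 2010 m/s; transfer-periapsis v_p = √[μ(2/r₁ − 1/a_t)] = 2519 m/s.
At r₂: circular v_c2 = √(μ/r₂) = 1051 m/s; transfer-apoapsis v_a = √[μ(2/r₂ − 1/a_t)] = 688.6 m/s.
Δv₂ = v_c2 − v_a = 362.4 m/s.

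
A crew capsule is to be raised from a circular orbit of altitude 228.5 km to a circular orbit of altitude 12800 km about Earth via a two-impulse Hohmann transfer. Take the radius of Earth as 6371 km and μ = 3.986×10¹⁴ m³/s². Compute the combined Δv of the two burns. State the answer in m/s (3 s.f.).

r₁ = 6371 + 228.5 = 6599.5 km = 6.5995×10⁶ m.
r₂ = 6371 + 12800 = 19171 km = 1.9171×10⁷ m.
Transfer ellipse a_t = (r₁ + r₂)/2 = 1.289×10⁷ m.
At r₁: circular v_c1 = √(μ/r₁) = 7772 m/s; transfer-perigee v_p = √[μ(2/r₁ − 1/a_t)] = 9480 m/s.
Δv₁ = v_p − v_c1 = 1708 m/s.
At r₂: circular v_c2 = √(μ/r₂) = 4560 m/s; transfer-apogee v_a = √[μ(2/r₂ − 1/a_t)] = 3263 m/s.
Δv₂ = v_c2 − v_a = 1297 m/s.
Total Δv = Δv₁ + Δv₂ = 3004 m/s.

Δv_total ≈ 3000 m/s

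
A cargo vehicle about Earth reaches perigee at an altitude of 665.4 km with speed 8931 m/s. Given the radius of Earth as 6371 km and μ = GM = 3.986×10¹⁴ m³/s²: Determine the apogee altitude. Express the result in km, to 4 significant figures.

r_p = 6371 + 665.4 = 7036.4 km = 7.036×10⁶ m.
Specific energy ε = v²/2 − μ/r = -1.677×10⁷ J/kg, so a = −μ/(2ε) = 1.189×10⁷ m.
The apsides satisfy r_p + r_a = 2a, so the apogee radius is 2a − r_p = 1.674×10⁷ m = 16737 km.
Apogee altitude = 16737 − 6371 = 10366 km.

apogee altitude ≈ 10370 km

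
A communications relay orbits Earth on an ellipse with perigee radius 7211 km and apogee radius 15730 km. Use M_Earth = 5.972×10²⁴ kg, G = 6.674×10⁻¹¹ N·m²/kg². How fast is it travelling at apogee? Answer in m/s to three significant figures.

μ = GM = 6.674×10⁻¹¹ × 5.972×10²⁴ = 3.986×10¹⁴ m³/s².
Semi-major axis a = (r_p + r_a)/2 = 11470 km = 1.147×10⁷ m.
Vis-viva: v² = μ(2/r − 1/a) = 3.986×10¹⁴ × (1.271×10⁻⁷ − 8.718×10⁻⁸) = 1.593×10⁷ m²/s².
v = 3991 m/s.

v ≈ 3990 m/s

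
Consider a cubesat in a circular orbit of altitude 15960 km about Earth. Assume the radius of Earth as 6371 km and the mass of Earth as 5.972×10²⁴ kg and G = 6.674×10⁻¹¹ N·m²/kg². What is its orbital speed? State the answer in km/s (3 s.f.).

v ≈ 4.22 km/s

μ = GM = 6.674×10⁻¹¹ × 5.972×10²⁴ = 3.986×10¹⁴ m³/s².
r = 6371 + 15960 = 22331 km = 2.2331×10⁷ m.
For a circular orbit v = √(μ/r) = √(3.986×10¹⁴ / 2.233×10⁷) = √(1.785×10⁷) = 4225 m/s.
That is 4.225 km/s.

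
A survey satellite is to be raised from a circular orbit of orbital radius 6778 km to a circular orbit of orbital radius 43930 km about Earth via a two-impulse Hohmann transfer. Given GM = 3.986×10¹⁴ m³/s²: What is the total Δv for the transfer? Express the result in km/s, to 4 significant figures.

r₁ = 6778 km = 6.778×10⁶ m.
r₂ = 43930 km = 4.393×10⁷ m.
Transfer ellipse a_t = (r₁ + r₂)/2 = 2.535×10⁷ m.
At r₁: circular v_c1 = √(μ/r₁) = 7669 m/s; transfer-perigee v_p = √[μ(2/r₁ − 1/a_t)] = 10090 m/s.
Δv₁ = v_p − v_c1 = 2426 m/s.
At r₂: circular v_c2 = √(μ/r₂) = 3012 m/s; transfer-apogee v_a = √[μ(2/r₂ − 1/a_t)] = 1557 m/s.
Δv₂ = v_c2 − v_a = 1455 m/s.
Total Δv = Δv₁ + Δv₂ = 3880 m/s = 3.880 km/s.

Δv_total ≈ 3.880 km/s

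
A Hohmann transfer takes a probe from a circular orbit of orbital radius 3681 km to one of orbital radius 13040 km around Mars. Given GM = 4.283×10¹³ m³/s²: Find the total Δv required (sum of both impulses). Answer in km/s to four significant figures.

Δv_total ≈ 1.459 km/s

r₁ = 3681 km = 3.681×10⁶ m.
r₂ = 13040 km = 1.304×10⁷ m.
Transfer ellipse a_t = (r₁ + r₂)/2 = 8.360×10⁶ m.
At r₁: circular v_c1 = √(μ/r₁) = 3411 m/s; transfer-periapsis v_p = √[μ(2/r₁ − 1/a_t)] = 4260 m/s.
Δv₁ = v_p − v_c1 = 849.0 m/s.
At r₂: circular v_c2 = √(μ/r₂) = 1812 m/s; transfer-apoapsis v_a = √[μ(2/r₂ − 1/a_t)] = 1203 m/s.
Δv₂ = v_c2 − v_a = 609.8 m/s.
Total Δv = Δv₁ + Δv₂ = 1459 m/s = 1.459 km/s.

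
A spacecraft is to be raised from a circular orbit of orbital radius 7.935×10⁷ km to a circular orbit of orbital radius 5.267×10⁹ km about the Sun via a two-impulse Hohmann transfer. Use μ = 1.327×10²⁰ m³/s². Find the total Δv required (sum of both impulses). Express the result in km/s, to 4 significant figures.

r₁ = 7.935×10⁷ km = 7.935×10¹⁰ m.
r₂ = 5.267×10⁹ km = 5.267×10¹² m.
Transfer ellipse a_t = (r₁ + r₂)/2 = 2.673×10¹² m.
At r₁: circular v_c1 = √(μ/r₁) = 40890 m/s; transfer-perihelion v_p = √[μ(2/r₁ − 1/a_t)] = 57400 m/s.
Δv₁ = v_p − v_c1 = 16510 m/s.
At r₂: circular v_c2 = √(μ/r₂) = 5019 m/s; transfer-aphelion v_a = √[μ(2/r₂ − 1/a_t)] = 864.8 m/s.
Δv₂ = v_c2 − v_a = 4155 m/s.
Total Δv = Δv₁ + Δv₂ = 20660 m/s = 20.66 km/s.

Δv_total ≈ 20.66 km/s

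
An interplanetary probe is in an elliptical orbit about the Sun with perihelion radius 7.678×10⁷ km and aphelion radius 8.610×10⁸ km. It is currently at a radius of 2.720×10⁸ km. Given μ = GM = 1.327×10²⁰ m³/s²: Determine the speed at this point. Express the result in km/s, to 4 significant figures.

Semi-major axis a = (r_p + r_a)/2 = 4.6889×10⁸ km = 4.689×10¹¹ m.
Vis-viva: v² = μ(2/r − 1/a) = 1.327×10²⁰ × (7.353×10⁻¹² − 2.133×10⁻¹²) = 6.927×10⁸ m²/s².
v = 26320 m/s = 26.32 km/s.

v ≈ 26.32 km/s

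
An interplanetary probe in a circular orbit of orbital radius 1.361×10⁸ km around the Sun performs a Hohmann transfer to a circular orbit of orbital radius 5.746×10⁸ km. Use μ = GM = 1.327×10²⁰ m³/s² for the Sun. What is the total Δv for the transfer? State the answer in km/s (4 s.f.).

Δv_total ≈ 14.27 km/s

r₁ = 1.361×10⁸ km = 1.361×10¹¹ m.
r₂ = 5.746×10⁸ km = 5.746×10¹¹ m.
Transfer ellipse a_t = (r₁ + r₂)/2 = 3.554×10¹¹ m.
At r₁: circular v_c1 = √(μ/r₁) = 31230 m/s; transfer-perihelion v_p = √[μ(2/r₁ − 1/a_t)] = 39710 m/s.
Δv₁ = v_p − v_c1 = 8481 m/s.
At r₂: circular v_c2 = √(μ/r₂) = 15200 m/s; transfer-aphelion v_a = √[μ(2/r₂ − 1/a_t)] = 9405 m/s.
Δv₂ = v_c2 − v_a = 5792 m/s.
Total Δv = Δv₁ + Δv₂ = 14270 m/s = 14.27 km/s.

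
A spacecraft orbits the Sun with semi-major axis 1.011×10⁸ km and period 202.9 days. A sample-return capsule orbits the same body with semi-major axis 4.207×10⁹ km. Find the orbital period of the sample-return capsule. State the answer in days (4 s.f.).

Kepler's third law: T² ∝ a³, so T₂ = T₁ (a₂/a₁)^(3/2).
a₂/a₁ = 41.61, (a₂/a₁)^(3/2) = 268.4.
T₂ = 202.9 × 268.4 = 54460 days.

T₂ ≈ 54460 days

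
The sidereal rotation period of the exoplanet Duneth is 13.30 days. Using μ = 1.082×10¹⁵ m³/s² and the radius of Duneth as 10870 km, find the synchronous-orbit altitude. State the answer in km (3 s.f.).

h_sync ≈ 3.20×10⁵ km

T = 13.30 days = 1.149×10⁶ s.
A synchronous orbit has period T, so by Kepler's third law a = (μT²/4π²)^(1/3).
μT²/4π² = 1.082×10¹⁵ × (1.149×10⁶)² / 39.48 = 3.619×10²⁵ m³.
a = 3.308×10⁸ m = 3.3078×10⁵ km.
Altitude h = a − R = 3.3078×10⁵ − 10870 = 3.1991×10⁵ km.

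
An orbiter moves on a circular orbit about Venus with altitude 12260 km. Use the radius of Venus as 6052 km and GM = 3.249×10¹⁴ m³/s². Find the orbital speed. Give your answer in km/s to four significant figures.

r = 6052 + 12260 = 18312 km = 1.8312×10⁷ m.
For a circular orbit v = √(μ/r) = √(3.249×10¹⁴ / 1.831×10⁷) = √(1.774×10⁷) = 4212 m/s.
That is 4.212 km/s.

v ≈ 4.212 km/s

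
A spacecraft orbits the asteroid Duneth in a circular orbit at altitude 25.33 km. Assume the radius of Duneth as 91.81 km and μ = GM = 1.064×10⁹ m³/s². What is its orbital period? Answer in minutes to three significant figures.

r = 91.81 + 25.33 = 117.14 km = 1.1714×10⁵ m.
Kepler's third law: T = 2π√(r³/μ) = 2π√((1.171×10⁵)³ / 1.064×10⁹).
r³/μ = 1.511×10⁶ s², so T = 2π × 1.229×10³ = 7.723×10³ s.
Converting: 7.723×10³ s ÷ 60.00 = 128.7 minutes.

T ≈ 129 minutes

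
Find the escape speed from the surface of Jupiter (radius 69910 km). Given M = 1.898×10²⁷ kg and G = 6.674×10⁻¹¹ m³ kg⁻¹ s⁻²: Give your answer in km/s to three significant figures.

μ = GM = 6.674×10⁻¹¹ × 1.898×10²⁷ = 1.267×10¹⁷ m³/s².
r = R = 6.991×10⁷ m.
Escape speed v_esc = √(2μ/r) = √(2 × 1.267×10¹⁷ / 6.991×10⁷) = √(3.624×10⁹) = 60200 m/s.
= 60.20 km/s.

v_esc ≈ 60.2 km/s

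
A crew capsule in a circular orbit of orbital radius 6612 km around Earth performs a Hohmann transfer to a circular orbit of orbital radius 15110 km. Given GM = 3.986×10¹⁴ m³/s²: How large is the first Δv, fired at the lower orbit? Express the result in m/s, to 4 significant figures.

r₁ = 6612 km = 6.612×10⁶ m.
r₂ = 15110 km = 1.511×10⁷ m.
Transfer ellipse a_t = (r₁ + r₂)/2 = 1.086×10⁷ m.
At r₁: circular v_c1 = √(μ/r₁) = 7764 m/s; transfer-perigee v_p = √[μ(2/r₁ − 1/a_t)] = 9158 m/s.
Δv₁ = v_p − v_c1 = 1394 m/s.

Δv ≈ 1394 m/s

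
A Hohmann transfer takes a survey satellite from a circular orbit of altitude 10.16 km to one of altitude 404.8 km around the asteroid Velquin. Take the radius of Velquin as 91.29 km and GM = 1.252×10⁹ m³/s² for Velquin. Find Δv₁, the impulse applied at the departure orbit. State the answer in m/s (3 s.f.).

Δv ≈ 32.1 m/s

r₁ = 91.29 + 10.16 = 101.45 km = 1.0145×10⁵ m.
r₂ = 91.29 + 404.8 = 496.09 km = 4.9609×10⁵ m.
Transfer ellipse a_t = (r₁ + r₂)/2 = 2.988×10⁵ m.
At r₁: circular v_c1 = √(μ/r₁) = 111.1 m/s; transfer-periapsis v_p = √[μ(2/r₁ − 1/a_t)] = 143.1 m/s.
Δv₁ = v_p − v_c1 = 32.06 m/s.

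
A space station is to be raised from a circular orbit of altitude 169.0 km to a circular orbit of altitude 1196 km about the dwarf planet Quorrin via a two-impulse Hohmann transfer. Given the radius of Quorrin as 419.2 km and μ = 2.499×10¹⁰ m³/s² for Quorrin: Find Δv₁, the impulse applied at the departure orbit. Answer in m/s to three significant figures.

r₁ = 419.2 + 169.0 = 588.20 km = 5.8820×10⁵ m.
r₂ = 419.2 + 1196 = 1615.2 km = 1.6152×10⁶ m.
Transfer ellipse a_t = (r₁ + r₂)/2 = 1.102×10⁶ m.
At r₁: circular v_c1 = √(μ/r₁) = 206.1 m/s; transfer-periapsis v_p = √[μ(2/r₁ − 1/a_t)] = 249.6 m/s.
Δv₁ = v_p − v_c1 = 43.46 m/s.

Δv ≈ 43.5 m/s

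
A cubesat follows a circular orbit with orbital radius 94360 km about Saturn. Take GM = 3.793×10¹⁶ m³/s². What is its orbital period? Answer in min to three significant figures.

T ≈ 493 min

r = 94360 km = 9.436×10⁷ m.
Kepler's third law: T = 2π√(r³/μ) = 2π√((9.436×10⁷)³ / 3.793×10¹⁶).
r³/μ = 2.215×10⁷ s², so T = 2π × 4.706×10³ = 2.957×10⁴ s.
Converting: 2.957×10⁴ s ÷ 60.00 = 492.9 min.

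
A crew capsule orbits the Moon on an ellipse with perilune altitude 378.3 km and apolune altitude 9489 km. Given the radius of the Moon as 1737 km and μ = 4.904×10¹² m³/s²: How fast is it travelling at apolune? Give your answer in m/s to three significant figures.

r_p = 1737 + 378.3 = 2115.3 km = 2.1153×10⁶ m.
r_a = 1737 + 9489 = 11226 km = 1.1226×10⁷ m.
Semi-major axis a = (r_p + r_a)/2 = 6670.6 km = 6.671×10⁶ m.
Vis-viva: v² = μ(2/r − 1/a) = 4.904×10¹² × (1.782×10⁻⁷ − 1.499×10⁻⁷) = 1.385×10⁵ m²/s².
v = 372.2 m/s.

v ≈ 372 m/s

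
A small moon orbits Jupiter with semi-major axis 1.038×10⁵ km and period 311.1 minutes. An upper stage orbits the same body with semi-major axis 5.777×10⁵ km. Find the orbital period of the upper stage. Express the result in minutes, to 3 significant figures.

Kepler's third law: T² ∝ a³, so T₂ = T₁ (a₂/a₁)^(3/2).
a₂/a₁ = 5.566, (a₂/a₁)^(3/2) = 13.13.
T₂ = 311.1 × 13.13 = 4085 minutes.

T₂ ≈ 4080 minutes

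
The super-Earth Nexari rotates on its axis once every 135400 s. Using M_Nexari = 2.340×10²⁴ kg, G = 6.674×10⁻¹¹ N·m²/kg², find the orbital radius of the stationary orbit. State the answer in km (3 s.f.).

r_sync ≈ 41700 km

μ = GM = 6.674×10⁻¹¹ × 2.340×10²⁴ = 1.562×10¹⁴ m³/s².
A synchronous orbit has period T, so by Kepler's third law a = (μT²/4π²)^(1/3).
μT²/4π² = 1.562×10¹⁴ × (1.354×10⁵)² / 39.48 = 7.252×10²² m³.
a = 4.170×10⁷ m = 41702 km.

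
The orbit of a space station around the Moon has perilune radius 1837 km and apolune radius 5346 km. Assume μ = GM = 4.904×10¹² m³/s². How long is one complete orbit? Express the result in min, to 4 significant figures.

T ≈ 321.9 min

Semi-major axis a = (r_p + r_a)/2 = (1837.0 + 5346.0)/2 = 3591.5 km = 3.592×10⁶ m.
By Kepler's third law T = 2π√(a³/μ) = 2π × 3.074×10³ = 1.931×10⁴ s.
= 321.9 min.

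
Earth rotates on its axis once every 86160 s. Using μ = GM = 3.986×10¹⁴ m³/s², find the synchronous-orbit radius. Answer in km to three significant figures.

r_sync ≈ 42200 km

A synchronous orbit has period T, so by Kepler's third law a = (μT²/4π²)^(1/3).
μT²/4π² = 3.986×10¹⁴ × (8.616×10⁴)² / 39.48 = 7.495×10²² m³.
a = 4.216×10⁷ m = 42163 km.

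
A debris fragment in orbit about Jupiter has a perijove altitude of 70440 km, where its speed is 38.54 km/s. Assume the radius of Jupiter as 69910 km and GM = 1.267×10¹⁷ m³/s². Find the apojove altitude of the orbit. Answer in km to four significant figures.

r_p = 69910 + 70440 = 1.4035×10⁵ km = 1.404×10⁸ m.
Specific energy ε = v²/2 − μ/r = -1.601×10⁸ J/kg, so a = −μ/(2ε) = 3.957×10⁸ m.
The apsides satisfy r_p + r_a = 2a, so the apojove radius is 2a − r_p = 6.511×10⁸ m = 6.5114×10⁵ km.
Apojove altitude = 6.5114×10⁵ − 69910 = 5.8123×10⁵ km.

apojove altitude ≈ 5.812×10⁵ km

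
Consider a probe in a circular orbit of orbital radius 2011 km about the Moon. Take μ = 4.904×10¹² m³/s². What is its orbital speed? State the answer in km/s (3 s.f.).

r = 2011 km = 2.011×10⁶ m.
For a circular orbit v = √(μ/r) = √(4.904×10¹² / 2.011×10⁶) = √(2.439×10⁶) = 1562 m/s.
That is 1.562 km/s.

v ≈ 1.56 km/s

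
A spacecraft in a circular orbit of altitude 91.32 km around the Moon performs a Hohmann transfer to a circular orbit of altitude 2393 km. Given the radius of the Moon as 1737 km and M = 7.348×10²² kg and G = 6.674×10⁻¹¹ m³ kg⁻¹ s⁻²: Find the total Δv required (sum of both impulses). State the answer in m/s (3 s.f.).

Δv_total ≈ 527 m/s

μ = GM = 6.674×10⁻¹¹ × 7.348×10²² = 4.904×10¹² m³/s².
r₁ = 1737 + 91.32 = 1828.3 km = 1.8283×10⁶ m.
r₂ = 1737 + 2393 = 4130.0 km = 4.1300×10⁶ m.
Transfer ellipse a_t = (r₁ + r₂)/2 = 2.979×10⁶ m.
At r₁: circular v_c1 = √(μ/r₁) = 1638 m/s; transfer-perilune v_p = √[μ(2/r₁ − 1/a_t)] = 1928 m/s.
Δv₁ = v_p − v_c1 = 290.6 m/s.
At r₂: circular v_c2 = √(μ/r₂) = 1090 m/s; transfer-apolune v_a = √[μ(2/r₂ − 1/a_t)] = 853.7 m/s.
Δv₂ = v_c2 − v_a = 236.0 m/s.
Total Δv = Δv₁ + Δv₂ = 526.6 m/s.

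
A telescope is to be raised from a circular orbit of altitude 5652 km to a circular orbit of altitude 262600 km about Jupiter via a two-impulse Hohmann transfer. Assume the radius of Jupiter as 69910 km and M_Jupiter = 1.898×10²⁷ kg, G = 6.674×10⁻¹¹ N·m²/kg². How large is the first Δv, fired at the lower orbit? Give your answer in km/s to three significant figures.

μ = GM = 6.674×10⁻¹¹ × 1.898×10²⁷ = 1.267×10¹⁷ m³/s².
r₁ = 69910 + 5652 = 75562 km = 7.5562×10⁷ m.
r₂ = 69910 + 262600 = 332510 km = 3.3251×10⁸ m.
Transfer ellipse a_t = (r₁ + r₂)/2 = 2.040×10⁸ m.
At r₁: circular v_c1 = √(μ/r₁) = 40940 m/s; transfer-perijove v_p = √[μ(2/r₁ − 1/a_t)] = 52270 m/s.
Δv₁ = v_p − v_c1 = 11320 m/s.
= 11.32 km/s.

Δv ≈ 11.3 km/s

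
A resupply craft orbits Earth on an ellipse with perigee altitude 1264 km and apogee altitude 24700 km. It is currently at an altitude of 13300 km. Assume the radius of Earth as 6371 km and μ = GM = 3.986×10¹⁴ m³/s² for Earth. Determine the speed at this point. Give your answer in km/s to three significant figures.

v ≈ 4.46 km/s

r_p = 6371 + 1264 = 7635.0 km = 7.6350×10⁶ m.
r_a = 6371 + 24700 = 31071 km = 3.1071×10⁷ m.
r = 6371 + 13300 = 19671 km = 1.967×10⁷ m.
Semi-major axis a = (r_p + r_a)/2 = 19353 km = 1.935×10⁷ m.
Vis-viva: v² = μ(2/r − 1/a) = 3.986×10¹⁴ × (1.017×10⁻⁷ − 5.167×10⁻⁸) = 1.993×10⁷ m²/s².
v = 4464 m/s = 4.464 km/s.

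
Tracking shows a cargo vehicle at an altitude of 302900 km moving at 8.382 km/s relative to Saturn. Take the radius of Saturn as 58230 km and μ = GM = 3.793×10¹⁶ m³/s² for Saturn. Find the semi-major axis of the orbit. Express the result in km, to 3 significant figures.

a ≈ 2.71×10⁵ km

r = 58230 + 302900 = 3.6113×10⁵ km = 3.611×10⁸ m.
Specific orbital energy ε = v²/2 − μ/r = (8382)²/2 − 3.793×10¹⁶/3.611×10⁸ = -6.990×10⁷ J/kg.
Since ε = −μ/(2a), a = −μ/(2ε) = 2.713×10⁸ m = 2.7131×10⁵ km.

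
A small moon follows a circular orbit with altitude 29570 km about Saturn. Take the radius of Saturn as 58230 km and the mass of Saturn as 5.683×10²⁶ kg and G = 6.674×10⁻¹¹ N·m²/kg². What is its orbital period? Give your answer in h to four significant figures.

T ≈ 7.373 h

μ = GM = 6.674×10⁻¹¹ × 5.683×10²⁶ = 3.793×10¹⁶ m³/s².
r = 58230 + 29570 = 87800 km = 8.7800×10⁷ m.
Kepler's third law: T = 2π√(r³/μ) = 2π√((8.780×10⁷)³ / 3.793×10¹⁶).
r³/μ = 1.785×10⁷ s², so T = 2π × 4.224×10³ = 2.654×10⁴ s.
Converting: 2.654×10⁴ s ÷ 3600 = 7.373 h.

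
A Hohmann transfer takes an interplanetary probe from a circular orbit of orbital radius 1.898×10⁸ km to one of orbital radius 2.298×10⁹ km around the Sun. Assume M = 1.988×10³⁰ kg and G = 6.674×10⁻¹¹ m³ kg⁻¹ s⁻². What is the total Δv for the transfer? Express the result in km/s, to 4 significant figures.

Δv_total ≈ 14.13 km/s

μ = GM = 6.674×10⁻¹¹ × 1.988×10³⁰ = 1.327×10²⁰ m³/s².
r₁ = 1.898×10⁸ km = 1.898×10¹¹ m.
r₂ = 2.298×10⁹ km = 2.298×10¹² m.
Transfer ellipse a_t = (r₁ + r₂)/2 = 1.244×10¹² m.
At r₁: circular v_c1 = √(μ/r₁) = 26440 m/s; transfer-perihelion v_p = √[μ(2/r₁ − 1/a_t)] = 35940 m/s.
Δv₁ = v_p − v_c1 = 9497 m/s.
At r₂: circular v_c2 = √(μ/r₂) = 7598 m/s; transfer-aphelion v_a = √[μ(2/r₂ − 1/a_t)] = 2968 m/s.
Δv₂ = v_c2 − v_a = 4630 m/s.
Total Δv = Δv₁ + Δv₂ = 14130 m/s = 14.13 km/s.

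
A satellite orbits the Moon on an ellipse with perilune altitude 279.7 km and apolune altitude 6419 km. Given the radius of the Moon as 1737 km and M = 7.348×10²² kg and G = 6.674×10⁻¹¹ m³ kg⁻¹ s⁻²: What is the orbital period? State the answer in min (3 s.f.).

μ = GM = 6.674×10⁻¹¹ × 7.348×10²² = 4.904×10¹² m³/s².
r_p = 1737 + 279.7 = 2016.7 km = 2.0167×10⁶ m.
r_a = 1737 + 6419 = 8156.0 km = 8.1560×10⁶ m.
Semi-major axis a = (r_p + r_a)/2 = (2016.7 + 8156.0)/2 = 5086.4 km = 5.086×10⁶ m.
By Kepler's third law T = 2π√(a³/μ) = 2π × 5.180×10³ = 3.255×10⁴ s.
= 542.5 min.

T ≈ 542 min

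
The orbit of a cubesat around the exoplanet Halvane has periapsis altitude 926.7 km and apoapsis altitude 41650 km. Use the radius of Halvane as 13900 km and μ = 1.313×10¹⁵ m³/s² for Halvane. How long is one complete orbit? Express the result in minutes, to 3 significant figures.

r_p = 13900 + 926.7 = 14827 km = 1.4827×10⁷ m.
r_a = 13900 + 41650 = 55550 km = 5.5550×10⁷ m.
Semi-major axis a = (r_p + r_a)/2 = (14827 + 55550)/2 = 35188 km = 3.519×10⁷ m.
By Kepler's third law T = 2π√(a³/μ) = 2π × 5.761×10³ = 3.619×10⁴ s.
= 603.2 minutes.

T ≈ 603 minutes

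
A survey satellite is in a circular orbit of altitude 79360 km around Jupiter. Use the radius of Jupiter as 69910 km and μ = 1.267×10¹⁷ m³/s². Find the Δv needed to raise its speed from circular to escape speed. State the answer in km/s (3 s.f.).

r = 69910 + 79360 = 149270 km = 1.4927×10⁸ m.
Circular speed v_c = √(μ/r) = 29130 m/s.
Escape speed v_esc = √(2μ/r) = √2 × v_c = 41200 m/s.
Δv = v_esc − v_c = 12070 m/s = 12.07 km/s.

Δv ≈ 12.1 km/s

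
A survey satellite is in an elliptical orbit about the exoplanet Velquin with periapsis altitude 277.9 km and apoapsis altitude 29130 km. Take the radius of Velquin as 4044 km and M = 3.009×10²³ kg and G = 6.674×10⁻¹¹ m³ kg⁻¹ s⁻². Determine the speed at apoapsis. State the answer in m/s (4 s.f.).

μ = GM = 6.674×10⁻¹¹ × 3.009×10²³ = 2.008×10¹³ m³/s².
r_p = 4044 + 277.9 = 4321.9 km = 4.3219×10⁶ m.
r_a = 4044 + 29130 = 33174 km = 3.3174×10⁷ m.
Semi-major axis a = (r_p + r_a)/2 = 18748 km = 1.875×10⁷ m.
Vis-viva: v² = μ(2/r − 1/a) = 2.008×10¹³ × (6.029×10⁻⁸ − 5.334×10⁻⁸) = 1.396×10⁵ m²/s².
v = 373.6 m/s.

v ≈ 373.6 m/s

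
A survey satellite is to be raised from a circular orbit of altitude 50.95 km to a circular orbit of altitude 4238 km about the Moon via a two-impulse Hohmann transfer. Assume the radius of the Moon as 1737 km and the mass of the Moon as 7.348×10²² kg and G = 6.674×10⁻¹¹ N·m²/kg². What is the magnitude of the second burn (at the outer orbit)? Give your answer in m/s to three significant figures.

μ = GM = 6.674×10⁻¹¹ × 7.348×10²² = 4.904×10¹² m³/s².
r₁ = 1737 + 50.95 = 1788.0 km = 1.7880×10⁶ m.
r₂ = 1737 + 4238 = 5975.0 km = 5.9750×10⁶ m.
Transfer ellipse a_t = (r₁ + r₂)/2 = 3.881×10⁶ m.
At r₁: circular v_c1 = √(μ/r₁) = 1656 m/s; transfer-perilune v_p = √[μ(2/r₁ − 1/a_t)] = 2055 m/s.
At r₂: circular v_c2 = √(μ/r₂) = 906.0 m/s; transfer-apolune v_a = √[μ(2/r₂ − 1/a_t)] = 614.9 m/s.
Δv₂ = v_c2 − v_a = 291.1 m/s.

Δv ≈ 291 m/s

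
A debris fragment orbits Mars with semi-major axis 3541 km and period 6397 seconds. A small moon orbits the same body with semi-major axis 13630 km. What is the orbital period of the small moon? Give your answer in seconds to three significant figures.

Kepler's third law: T² ∝ a³, so T₂ = T₁ (a₂/a₁)^(3/2).
a₂/a₁ = 3.849, (a₂/a₁)^(3/2) = 7.552.
T₂ = 6397 × 7.552 = 48310 seconds.

T₂ ≈ 48300 seconds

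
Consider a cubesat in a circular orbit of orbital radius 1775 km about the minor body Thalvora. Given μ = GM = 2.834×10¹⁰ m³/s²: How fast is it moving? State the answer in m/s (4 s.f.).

r = 1775 km = 1.775×10⁶ m.
For a circular orbit v = √(μ/r) = √(2.834×10¹⁰ / 1.775×10⁶) = √(1.597×10⁴) = 126.4 m/s.

v ≈ 126.4 m/s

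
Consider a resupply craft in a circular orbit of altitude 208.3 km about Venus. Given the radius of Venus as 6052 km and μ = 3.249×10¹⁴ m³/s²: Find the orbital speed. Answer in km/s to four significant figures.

r = 6052 + 208.3 = 6260.3 km = 6.2603×10⁶ m.
For a circular orbit v = √(μ/r) = √(3.249×10¹⁴ / 6.260×10⁶) = √(5.190×10⁷) = 7204 m/s.
That is 7.204 km/s.

v ≈ 7.204 km/s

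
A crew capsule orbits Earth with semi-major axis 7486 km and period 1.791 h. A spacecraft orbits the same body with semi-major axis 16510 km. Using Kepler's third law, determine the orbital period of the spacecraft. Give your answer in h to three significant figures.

T₂ ≈ 5.87 h

Kepler's third law: T² ∝ a³, so T₂ = T₁ (a₂/a₁)^(3/2).
a₂/a₁ = 2.205, (a₂/a₁)^(3/2) = 3.275.
T₂ = 1.791 × 3.275 = 5.866 h.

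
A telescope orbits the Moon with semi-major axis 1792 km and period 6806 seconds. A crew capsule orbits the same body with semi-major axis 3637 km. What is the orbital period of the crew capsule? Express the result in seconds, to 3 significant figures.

Kepler's third law: T² ∝ a³, so T₂ = T₁ (a₂/a₁)^(3/2).
a₂/a₁ = 2.030, (a₂/a₁)^(3/2) = 2.891.
T₂ = 6806 × 2.891 = 19680 seconds.

T₂ ≈ 19700 seconds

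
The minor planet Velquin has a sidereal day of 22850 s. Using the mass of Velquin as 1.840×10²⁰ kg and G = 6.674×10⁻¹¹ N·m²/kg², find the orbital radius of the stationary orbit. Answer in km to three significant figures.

r_sync ≈ 546 km

μ = GM = 6.674×10⁻¹¹ × 1.840×10²⁰ = 1.228×10¹⁰ m³/s².
A synchronous orbit has period T, so by Kepler's third law a = (μT²/4π²)^(1/3).
μT²/4π² = 1.228×10¹⁰ × (2.285×10⁴)² / 39.48 = 1.624×10¹⁷ m³.
a = 5.456×10⁵ m = 545.60 km.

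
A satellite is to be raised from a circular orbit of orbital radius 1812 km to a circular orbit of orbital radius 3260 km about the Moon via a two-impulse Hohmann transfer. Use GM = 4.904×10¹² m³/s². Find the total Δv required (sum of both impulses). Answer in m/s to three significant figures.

r₁ = 1812 km = 1.812×10⁶ m.
r₂ = 3260 km = 3.260×10⁶ m.
Transfer ellipse a_t = (r₁ + r₂)/2 = 2.536×10⁶ m.
At r₁: circular v_c1 = √(μ/r₁) = 1645 m/s; transfer-perilune v_p = √[μ(2/r₁ − 1/a_t)] = 1865 m/s.
Δv₁ = v_p − v_c1 = 220.1 m/s.
At r₂: circular v_c2 = √(μ/r₂) = 1226 m/s; transfer-apolune v_a = √[μ(2/r₂ − 1/a_t)] = 1037 m/s.
Δv₂ = v_c2 − v_a = 189.8 m/s.
Total Δv = Δv₁ + Δv₂ = 409.9 m/s.

Δv_total ≈ 410 m/s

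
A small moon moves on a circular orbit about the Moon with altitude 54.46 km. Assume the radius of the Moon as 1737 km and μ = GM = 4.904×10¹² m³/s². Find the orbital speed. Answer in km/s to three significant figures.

v ≈ 1.65 km/s

r = 1737 + 54.46 = 1791.5 km = 1.7915×10⁶ m.
For a circular orbit v = √(μ/r) = √(4.904×10¹² / 1.791×10⁶) = √(2.737×10⁶) = 1655 m/s.
That is 1.655 km/s.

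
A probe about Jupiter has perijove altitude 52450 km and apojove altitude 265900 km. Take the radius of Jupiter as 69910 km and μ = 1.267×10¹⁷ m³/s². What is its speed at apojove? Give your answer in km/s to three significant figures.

r_p = 69910 + 52450 = 122360 km = 1.2236×10⁸ m.
r_a = 69910 + 265900 = 335810 km = 3.3581×10⁸ m.
Semi-major axis a = (r_p + r_a)/2 = 2.2908×10⁵ km = 2.291×10⁸ m.
Vis-viva: v² = μ(2/r − 1/a) = 1.267×10¹⁷ × (5.956×10⁻⁹ − 4.365×10⁻⁹) = 2.015×10⁸ m²/s².
v = 14200 m/s = 14.20 km/s.

v ≈ 14.2 km/s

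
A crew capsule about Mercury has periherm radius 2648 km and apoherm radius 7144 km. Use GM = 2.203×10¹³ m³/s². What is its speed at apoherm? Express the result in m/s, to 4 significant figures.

Semi-major axis a = (r_p + r_a)/2 = 4896.0 km = 4.896×10⁶ m.
Vis-viva: v² = μ(2/r − 1/a) = 2.203×10¹³ × (2.800×10⁻⁷ − 2.042×10⁻⁷) = 1.668×10⁶ m²/s².
v = 1291 m/s.

v ≈ 1291 m/s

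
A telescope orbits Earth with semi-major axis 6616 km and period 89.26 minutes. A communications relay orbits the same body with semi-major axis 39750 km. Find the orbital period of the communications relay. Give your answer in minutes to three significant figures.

Kepler's third law: T² ∝ a³, so T₂ = T₁ (a₂/a₁)^(3/2).
a₂/a₁ = 6.008, (a₂/a₁)^(3/2) = 14.73.
T₂ = 89.26 × 14.73 = 1315 minutes.

T₂ ≈ 1310 minutes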